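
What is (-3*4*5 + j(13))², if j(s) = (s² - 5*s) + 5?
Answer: 2401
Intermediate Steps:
j(s) = 5 + s² - 5*s
(-3*4*5 + j(13))² = (-3*4*5 + (5 + 13² - 5*13))² = (-12*5 + (5 + 169 - 65))² = (-60 + 109)² = 49² = 2401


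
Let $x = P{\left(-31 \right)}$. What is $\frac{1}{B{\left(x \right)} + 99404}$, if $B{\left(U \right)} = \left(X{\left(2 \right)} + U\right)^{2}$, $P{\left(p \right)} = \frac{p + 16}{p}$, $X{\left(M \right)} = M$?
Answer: $\frac{961}{95533173} \approx 1.0059 \cdot 10^{-5}$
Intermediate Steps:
$P{\left(p \right)} = \frac{16 + p}{p}$
$x = \frac{15}{31}$ ($x = \frac{16 - 31}{-31} = \left(- \frac{1}{31}\right) \left(-15\right) = \frac{15}{31} \approx 0.48387$)
$B{\left(U \right)} = \left(2 + U\right)^{2}$
$\frac{1}{B{\left(x \right)} + 99404} = \frac{1}{\left(2 + \frac{15}{31}\right)^{2} + 99404} = \frac{1}{\left(\frac{77}{31}\right)^{2} + 99404} = \frac{1}{\frac{5929}{961} + 99404} = \frac{1}{\frac{95533173}{961}} = \frac{961}{95533173}$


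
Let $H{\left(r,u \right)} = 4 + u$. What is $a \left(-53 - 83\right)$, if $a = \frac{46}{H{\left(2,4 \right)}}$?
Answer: $-782$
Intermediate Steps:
$a = \frac{23}{4}$ ($a = \frac{46}{4 + 4} = \frac{46}{8} = 46 \cdot \frac{1}{8} = \frac{23}{4} \approx 5.75$)
$a \left(-53 - 83\right) = \frac{23 \left(-53 - 83\right)}{4} = \frac{23}{4} \left(-136\right) = -782$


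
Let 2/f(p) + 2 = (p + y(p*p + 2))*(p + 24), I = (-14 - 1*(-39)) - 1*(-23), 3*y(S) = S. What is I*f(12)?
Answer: 48/1091 ≈ 0.043996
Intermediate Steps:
y(S) = S/3
I = 48 (I = (-14 + 39) + 23 = 25 + 23 = 48)
f(p) = 2/(-2 + (24 + p)*(2/3 + p + p**2/3)) (f(p) = 2/(-2 + (p + (p*p + 2)/3)*(p + 24)) = 2/(-2 + (p + (p**2 + 2)/3)*(24 + p)) = 2/(-2 + (p + (2 + p**2)/3)*(24 + p)) = 2/(-2 + (p + (2/3 + p**2/3))*(24 + p)) = 2/(-2 + (2/3 + p + p**2/3)*(24 + p)) = 2/(-2 + (24 + p)*(2/3 + p + p**2/3)))
I*f(12) = 48*(6/(42 + 12**3 + 27*12**2 + 74*12)) = 48*(6/(42 + 1728 + 27*144 + 888)) = 48*(6/(42 + 1728 + 3888 + 888)) = 48*(6/6546) = 48*(6*(1/6546)) = 48*(1/1091) = 48/1091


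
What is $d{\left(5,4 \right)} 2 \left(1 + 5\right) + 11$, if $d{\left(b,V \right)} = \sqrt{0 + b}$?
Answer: $11 + 12 \sqrt{5} \approx 37.833$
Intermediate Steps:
$d{\left(b,V \right)} = \sqrt{b}$
$d{\left(5,4 \right)} 2 \left(1 + 5\right) + 11 = \sqrt{5} \cdot 2 \left(1 + 5\right) + 11 = \sqrt{5} \cdot 2 \cdot 6 + 11 = \sqrt{5} \cdot 12 + 11 = 12 \sqrt{5} + 11 = 11 + 12 \sqrt{5}$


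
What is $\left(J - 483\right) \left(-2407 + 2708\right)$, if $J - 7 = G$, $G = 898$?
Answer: $127022$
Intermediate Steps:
$J = 905$ ($J = 7 + 898 = 905$)
$\left(J - 483\right) \left(-2407 + 2708\right) = \left(905 - 483\right) \left(-2407 + 2708\right) = 422 \cdot 301 = 127022$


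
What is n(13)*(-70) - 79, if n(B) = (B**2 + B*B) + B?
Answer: -24649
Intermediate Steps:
n(B) = B + 2*B**2 (n(B) = (B**2 + B**2) + B = 2*B**2 + B = B + 2*B**2)
n(13)*(-70) - 79 = (13*(1 + 2*13))*(-70) - 79 = (13*(1 + 26))*(-70) - 79 = (13*27)*(-70) - 79 = 351*(-70) - 79 = -24570 - 79 = -24649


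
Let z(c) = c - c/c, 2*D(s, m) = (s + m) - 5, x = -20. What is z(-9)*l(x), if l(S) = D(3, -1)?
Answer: 15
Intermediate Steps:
D(s, m) = -5/2 + m/2 + s/2 (D(s, m) = ((s + m) - 5)/2 = ((m + s) - 5)/2 = (-5 + m + s)/2 = -5/2 + m/2 + s/2)
l(S) = -3/2 (l(S) = -5/2 + (1/2)*(-1) + (1/2)*3 = -5/2 - 1/2 + 3/2 = -3/2)
z(c) = -1 + c (z(c) = c - 1*1 = c - 1 = -1 + c)
z(-9)*l(x) = (-1 - 9)*(-3/2) = -10*(-3/2) = 15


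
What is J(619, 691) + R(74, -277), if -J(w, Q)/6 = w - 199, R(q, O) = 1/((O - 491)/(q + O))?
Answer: -1935157/768 ≈ -2519.7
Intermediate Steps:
R(q, O) = (O + q)/(-491 + O) (R(q, O) = 1/((-491 + O)/(O + q)) = (O + q)/(-491 + O))
J(w, Q) = 1194 - 6*w (J(w, Q) = -6*(w - 199) = -6*(-199 + w) = 1194 - 6*w)
J(619, 691) + R(74, -277) = (1194 - 6*619) + (-277 + 74)/(-491 - 277) = (1194 - 3714) - 203/(-768) = -2520 - 1/768*(-203) = -2520 + 203/768 = -1935157/768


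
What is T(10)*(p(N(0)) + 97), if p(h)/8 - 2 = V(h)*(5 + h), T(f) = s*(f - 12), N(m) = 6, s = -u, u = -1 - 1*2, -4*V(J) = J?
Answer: 114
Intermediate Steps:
V(J) = -J/4
u = -3 (u = -1 - 2 = -3)
s = 3 (s = -1*(-3) = 3)
T(f) = -36 + 3*f (T(f) = 3*(f - 12) = 3*(-12 + f) = -36 + 3*f)
p(h) = 16 - 2*h*(5 + h) (p(h) = 16 + 8*((-h/4)*(5 + h)) = 16 + 8*(-h*(5 + h)/4) = 16 - 2*h*(5 + h))
T(10)*(p(N(0)) + 97) = (-36 + 3*10)*((16 - 10*6 - 2*6²) + 97) = (-36 + 30)*((16 - 60 - 2*36) + 97) = -6*((16 - 60 - 72) + 97) = -6*(-116 + 97) = -6*(-19) = 114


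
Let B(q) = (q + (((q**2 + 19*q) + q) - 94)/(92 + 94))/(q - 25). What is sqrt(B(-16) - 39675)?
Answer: 2*I*sqrt(144206905026)/3813 ≈ 199.18*I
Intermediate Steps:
B(q) = (-47/93 + q**2/186 + 103*q/93)/(-25 + q) (B(q) = (q + ((q**2 + 20*q) - 94)/186)/(-25 + q) = (q + (-94 + q**2 + 20*q)*(1/186))/(-25 + q) = (q + (-47/93 + q**2/186 + 10*q/93))/(-25 + q) = (-47/93 + q**2/186 + 103*q/93)/(-25 + q))
sqrt(B(-16) - 39675) = sqrt((-94 + (-16)**2 + 206*(-16))/(186*(-25 - 16)) - 39675) = sqrt((1/186)*(-94 + 256 - 3296)/(-41) - 39675) = sqrt((1/186)*(-1/41)*(-3134) - 39675) = sqrt(1567/3813 - 39675) = sqrt(-151279208/3813) = 2*I*sqrt(144206905026)/3813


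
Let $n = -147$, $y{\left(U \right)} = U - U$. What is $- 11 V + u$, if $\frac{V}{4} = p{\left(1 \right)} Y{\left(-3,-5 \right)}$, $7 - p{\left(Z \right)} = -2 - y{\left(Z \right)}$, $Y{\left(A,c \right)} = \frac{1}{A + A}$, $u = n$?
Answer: $-81$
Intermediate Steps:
$y{\left(U \right)} = 0$
$u = -147$
$Y{\left(A,c \right)} = \frac{1}{2 A}$
$p{\left(Z \right)} = 9$ ($p{\left(Z \right)} = 7 - \left(-2 - 0\right) = 7 - \left(-2 + 0\right) = 7 - -2 = 7 + 2 = 9$)
$V = -6$ ($V = 4 \cdot 9 \frac{1}{2 \left(-3\right)} = 4 \cdot 9 \cdot \frac{1}{2} \left(- \frac{1}{3}\right) = 4 \cdot 9 \left(- \frac{1}{6}\right) = 4 \left(- \frac{3}{2}\right) = -6$)
$- 11 V + u = \left(-11\right) \left(-6\right) - 147 = 66 - 147 = -81$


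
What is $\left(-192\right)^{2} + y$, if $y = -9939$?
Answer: $26925$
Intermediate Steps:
$\left(-192\right)^{2} + y = \left(-192\right)^{2} - 9939 = 36864 - 9939 = 26925$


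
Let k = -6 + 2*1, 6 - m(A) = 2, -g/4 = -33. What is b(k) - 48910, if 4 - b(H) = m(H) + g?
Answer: -49042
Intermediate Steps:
g = 132 (g = -4*(-33) = 132)
m(A) = 4 (m(A) = 6 - 1*2 = 6 - 2 = 4)
k = -4 (k = -6 + 2 = -4)
b(H) = -132 (b(H) = 4 - (4 + 132) = 4 - 1*136 = 4 - 136 = -132)
b(k) - 48910 = -132 - 48910 = -49042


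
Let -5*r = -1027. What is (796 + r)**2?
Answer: 25070049/25 ≈ 1.0028e+6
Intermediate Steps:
r = 1027/5 (r = -1/5*(-1027) = 1027/5 ≈ 205.40)
(796 + r)**2 = (796 + 1027/5)**2 = (5007/5)**2 = 25070049/25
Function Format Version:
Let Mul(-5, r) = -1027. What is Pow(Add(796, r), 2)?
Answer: Rational(25070049, 25) ≈ 1.0028e+6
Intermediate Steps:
r = Rational(1027, 5) (r = Mul(Rational(-1, 5), -1027) = Rational(1027, 5) ≈ 205.40)
Pow(Add(796, r), 2) = Pow(Add(796, Rational(1027, 5)), 2) = Pow(Rational(5007, 5), 2) = Rational(25070049, 25)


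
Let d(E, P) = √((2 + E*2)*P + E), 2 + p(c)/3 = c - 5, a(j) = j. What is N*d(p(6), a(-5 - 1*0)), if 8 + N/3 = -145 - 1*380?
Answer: -1599*√17 ≈ -6592.8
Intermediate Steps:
p(c) = -21 + 3*c (p(c) = -6 + 3*(c - 5) = -6 + 3*(-5 + c) = -6 + (-15 + 3*c) = -21 + 3*c)
d(E, P) = √(E + P*(2 + 2*E)) (d(E, P) = √((2 + 2*E)*P + E) = √(P*(2 + 2*E) + E) = √(E + P*(2 + 2*E)))
N = -1599 (N = -24 + 3*(-145 - 1*380) = -24 + 3*(-145 - 380) = -24 + 3*(-525) = -24 - 1575 = -1599)
N*d(p(6), a(-5 - 1*0)) = -1599*√((-21 + 3*6) + 2*(-5 - 1*0) + 2*(-21 + 3*6)*(-5 - 1*0)) = -1599*√((-21 + 18) + 2*(-5 + 0) + 2*(-21 + 18)*(-5 + 0)) = -1599*√(-3 + 2*(-5) + 2*(-3)*(-5)) = -1599*√(-3 - 10 + 30) = -1599*√17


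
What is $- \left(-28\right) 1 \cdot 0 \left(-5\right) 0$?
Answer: $0$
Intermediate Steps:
$- \left(-28\right) 1 \cdot 0 \left(-5\right) 0 = - \left(-28\right) 0 \cdot 0 = - \left(-28\right) 0 = \left(-1\right) 0 = 0$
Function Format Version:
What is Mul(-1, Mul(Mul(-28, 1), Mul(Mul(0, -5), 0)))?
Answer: 0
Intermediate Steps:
Mul(-1, Mul(Mul(-28, 1), Mul(Mul(0, -5), 0))) = Mul(-1, Mul(-28, Mul(0, 0))) = Mul(-1, Mul(-28, 0)) = Mul(-1, 0) = 0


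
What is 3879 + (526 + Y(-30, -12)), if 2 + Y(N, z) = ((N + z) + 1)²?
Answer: 6084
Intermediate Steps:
Y(N, z) = -2 + (1 + N + z)² (Y(N, z) = -2 + ((N + z) + 1)² = -2 + (1 + N + z)²)
3879 + (526 + Y(-30, -12)) = 3879 + (526 + (-2 + (1 - 30 - 12)²)) = 3879 + (526 + (-2 + (-41)²)) = 3879 + (526 + (-2 + 1681)) = 3879 + (526 + 1679) = 3879 + 2205 = 6084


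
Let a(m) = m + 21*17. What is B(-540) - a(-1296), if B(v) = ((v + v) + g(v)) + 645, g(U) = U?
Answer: -36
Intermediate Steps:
a(m) = 357 + m (a(m) = m + 357 = 357 + m)
B(v) = 645 + 3*v (B(v) = ((v + v) + v) + 645 = (2*v + v) + 645 = 3*v + 645 = 645 + 3*v)
B(-540) - a(-1296) = (645 + 3*(-540)) - (357 - 1296) = (645 - 1620) - 1*(-939) = -975 + 939 = -36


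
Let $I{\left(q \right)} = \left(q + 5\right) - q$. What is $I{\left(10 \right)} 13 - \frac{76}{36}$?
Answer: $\frac{566}{9} \approx 62.889$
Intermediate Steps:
$I{\left(q \right)} = 5$ ($I{\left(q \right)} = \left(5 + q\right) - q = 5$)
$I{\left(10 \right)} 13 - \frac{76}{36} = 5 \cdot 13 - \frac{76}{36} = 65 - \frac{19}{9} = \frac{566}{9}$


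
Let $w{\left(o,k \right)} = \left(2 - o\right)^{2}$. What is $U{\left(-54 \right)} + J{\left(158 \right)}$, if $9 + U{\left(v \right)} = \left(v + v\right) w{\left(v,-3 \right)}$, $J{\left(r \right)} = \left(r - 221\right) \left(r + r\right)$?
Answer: $-358605$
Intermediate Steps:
$J{\left(r \right)} = 2 r \left(-221 + r\right)$ ($J{\left(r \right)} = \left(-221 + r\right) 2 r = 2 r \left(-221 + r\right)$)
$U{\left(v \right)} = -9 + 2 v \left(-2 + v\right)^{2}$ ($U{\left(v \right)} = -9 + \left(v + v\right) \left(-2 + v\right)^{2} = -9 + 2 v \left(-2 + v\right)^{2}$)
$U{\left(-54 \right)} + J{\left(158 \right)} = \left(-9 + 2 \left(-54\right) \left(-2 - 54\right)^{2}\right) + 2 \cdot 158 \left(-221 + 158\right) = \left(-9 + 2 \left(-54\right) \left(-56\right)^{2}\right) + 2 \cdot 158 \left(-63\right) = \left(-9 + 2 \left(-54\right) 3136\right) - 19908 = \left(-9 - 338688\right) - 19908 = -338697 - 19908 = -358605$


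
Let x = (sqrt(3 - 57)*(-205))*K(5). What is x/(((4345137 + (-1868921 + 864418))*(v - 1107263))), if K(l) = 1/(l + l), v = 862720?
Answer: 123*I*sqrt(6)/1633857320524 ≈ 1.844e-10*I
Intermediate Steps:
K(l) = 1/(2*l)
x = -123*I*sqrt(6)/2 (x = (sqrt(3 - 57)*(-205))*((1/2)/5) = (sqrt(-54)*(-205))*((1/2)*(1/5)) = ((3*I*sqrt(6))*(-205))*(1/10) = -615*I*sqrt(6)*(1/10) = -123*I*sqrt(6)/2 ≈ -150.64*I)
x/(((4345137 + (-1868921 + 864418))*(v - 1107263))) = (-123*I*sqrt(6)/2)/(((4345137 + (-1868921 + 864418))*(862720 - 1107263))) = (-123*I*sqrt(6)/2)/(((4345137 - 1004503)*(-244543))) = (-123*I*sqrt(6)/2)/((3340634*(-244543))) = -123*I*sqrt(6)/2/(-816928660262) = -123*I*sqrt(6)/2*(-1/816928660262) = 123*I*sqrt(6)/1633857320524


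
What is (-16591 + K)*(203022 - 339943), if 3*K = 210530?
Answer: -22011009197/3 ≈ -7.3370e+9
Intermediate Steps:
K = 210530/3 (K = (⅓)*210530 = 210530/3 ≈ 70177.)
(-16591 + K)*(203022 - 339943) = (-16591 + 210530/3)*(203022 - 339943) = (160757/3)*(-136921) = -22011009197/3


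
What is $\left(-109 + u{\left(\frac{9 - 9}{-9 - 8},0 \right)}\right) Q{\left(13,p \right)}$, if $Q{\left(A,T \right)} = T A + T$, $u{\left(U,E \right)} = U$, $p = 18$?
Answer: $-27468$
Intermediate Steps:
$Q{\left(A,T \right)} = T + A T$ ($Q{\left(A,T \right)} = A T + T = T + A T$)
$\left(-109 + u{\left(\frac{9 - 9}{-9 - 8},0 \right)}\right) Q{\left(13,p \right)} = \left(-109 + \frac{9 - 9}{-9 - 8}\right) 18 \left(1 + 13\right) = \left(-109 + \frac{0}{-17}\right) 18 \cdot 14 = \left(-109 + 0 \left(- \frac{1}{17}\right)\right) 252 = \left(-109 + 0\right) 252 = \left(-109\right) 252 = -27468$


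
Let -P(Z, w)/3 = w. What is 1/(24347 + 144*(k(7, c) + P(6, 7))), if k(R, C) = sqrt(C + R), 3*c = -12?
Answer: 21323/454608121 - 144*sqrt(3)/454608121 ≈ 4.6355e-5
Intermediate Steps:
c = -4 (c = (1/3)*(-12) = -4)
P(Z, w) = -3*w
1/(24347 + 144*(k(7, c) + P(6, 7))) = 1/(24347 + 144*(sqrt(-4 + 7) - 3*7)) = 1/(24347 + 144*(sqrt(3) - 21)) = 1/(24347 + 144*(-21 + sqrt(3))) = 1/(24347 + (-3024 + 144*sqrt(3))) = 1/(21323 + 144*sqrt(3))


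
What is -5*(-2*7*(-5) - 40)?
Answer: -150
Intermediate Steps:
-5*(-2*7*(-5) - 40) = -5*(-14*(-5) - 40) = -5*(70 - 40) = -5*30 = -150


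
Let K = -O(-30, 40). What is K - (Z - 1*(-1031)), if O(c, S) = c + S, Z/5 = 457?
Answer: -3326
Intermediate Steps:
Z = 2285 (Z = 5*457 = 2285)
O(c, S) = S + c
K = -10 (K = -(40 - 30) = -1*10 = -10)
K - (Z - 1*(-1031)) = -10 - (2285 - 1*(-1031)) = -10 - (2285 + 1031) = -10 - 1*3316 = -10 - 3316 = -3326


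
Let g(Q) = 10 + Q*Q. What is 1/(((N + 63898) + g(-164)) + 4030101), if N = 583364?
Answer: 1/4704269 ≈ 2.1257e-7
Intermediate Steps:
g(Q) = 10 + Q**2
1/(((N + 63898) + g(-164)) + 4030101) = 1/(((583364 + 63898) + (10 + (-164)**2)) + 4030101) = 1/((647262 + (10 + 26896)) + 4030101) = 1/((647262 + 26906) + 4030101) = 1/(674168 + 4030101) = 1/4704269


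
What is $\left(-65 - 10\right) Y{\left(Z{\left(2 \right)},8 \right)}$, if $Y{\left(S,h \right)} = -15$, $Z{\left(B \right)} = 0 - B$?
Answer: $1125$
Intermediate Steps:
$Z{\left(B \right)} = - B$
$\left(-65 - 10\right) Y{\left(Z{\left(2 \right)},8 \right)} = \left(-65 - 10\right) \left(-15\right) = \left(-75\right) \left(-15\right) = 1125$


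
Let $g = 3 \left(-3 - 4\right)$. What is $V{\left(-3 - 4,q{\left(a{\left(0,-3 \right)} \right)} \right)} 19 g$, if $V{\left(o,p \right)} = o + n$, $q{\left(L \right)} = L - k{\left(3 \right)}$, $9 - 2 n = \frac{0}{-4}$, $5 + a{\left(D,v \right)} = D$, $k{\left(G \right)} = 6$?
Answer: $\frac{1995}{2} \approx 997.5$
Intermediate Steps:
$a{\left(D,v \right)} = -5 + D$
$n = \frac{9}{2}$ ($n = \frac{9}{2} - \frac{0 \frac{1}{-4}}{2} = \frac{9}{2} - \frac{0 \left(- \frac{1}{4}\right)}{2} = \frac{9}{2} - 0 = \frac{9}{2} + 0 = \frac{9}{2} \approx 4.5$)
$q{\left(L \right)} = -6 + L$ ($q{\left(L \right)} = L - 6 = -6 + L$)
$g = -21$ ($g = 3 \left(-7\right) = -21$)
$V{\left(o,p \right)} = \frac{9}{2} + o$ ($V{\left(o,p \right)} = o + \frac{9}{2} = \frac{9}{2} + o$)
$V{\left(-3 - 4,q{\left(a{\left(0,-3 \right)} \right)} \right)} 19 g = \left(\frac{9}{2} - 7\right) 19 \left(-21\right) = \left(- \frac{5}{2}\right) 19 \left(-21\right) = \left(- \frac{95}{2}\right) \left(-21\right) = \frac{1995}{2}$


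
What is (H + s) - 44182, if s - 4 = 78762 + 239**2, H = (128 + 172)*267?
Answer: 171805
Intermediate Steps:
H = 80100 (H = 300*267 = 80100)
s = 135887 (s = 4 + (78762 + 239**2) = 4 + (78762 + 57121) = 4 + 135883 = 135887)
(H + s) - 44182 = (80100 + 135887) - 44182 = 215987 - 44182 = 171805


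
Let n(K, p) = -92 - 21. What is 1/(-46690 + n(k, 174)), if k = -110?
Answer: -1/46803 ≈ -2.1366e-5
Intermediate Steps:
n(K, p) = -113
1/(-46690 + n(k, 174)) = 1/(-46690 - 113) = 1/(-46803) = -1/46803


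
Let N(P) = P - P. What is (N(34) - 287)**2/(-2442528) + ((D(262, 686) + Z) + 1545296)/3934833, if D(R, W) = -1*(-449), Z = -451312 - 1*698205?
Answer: 30651891667/457663798944 ≈ 0.066975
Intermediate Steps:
N(P) = 0
Z = -1149517 (Z = -451312 - 698205 = -1149517)
D(R, W) = 449
(N(34) - 287)**2/(-2442528) + ((D(262, 686) + Z) + 1545296)/3934833 = (0 - 287)**2/(-2442528) + ((449 - 1149517) + 1545296)/3934833 = (-287)**2*(-1/2442528) + (-1149068 + 1545296)*(1/3934833) = 82369*(-1/2442528) + 396228*(1/3934833) = -82369/2442528 + 18868/187373 = 30651891667/457663798944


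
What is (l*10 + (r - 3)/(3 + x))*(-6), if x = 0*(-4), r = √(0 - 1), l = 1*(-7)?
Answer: 426 - 2*I ≈ 426.0 - 2.0*I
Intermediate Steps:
l = -7
r = I (r = √(-1) = I ≈ 1.0*I)
x = 0
(l*10 + (r - 3)/(3 + x))*(-6) = (-7*10 + (I - 3)/(3 + 0))*(-6) = (-70 + (-3 + I)/3)*(-6) = (-70 + (-3 + I)*(⅓))*(-6) = (-70 + (-1 + I/3))*(-6) = (-71 + I/3)*(-6) = 426 - 2*I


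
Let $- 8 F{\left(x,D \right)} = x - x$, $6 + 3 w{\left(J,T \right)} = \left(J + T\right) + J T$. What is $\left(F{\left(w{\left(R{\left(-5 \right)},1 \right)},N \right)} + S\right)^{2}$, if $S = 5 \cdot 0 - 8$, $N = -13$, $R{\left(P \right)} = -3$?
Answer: $64$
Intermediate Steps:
$w{\left(J,T \right)} = -2 + \frac{J}{3} + \frac{T}{3} + \frac{J T}{3}$ ($w{\left(J,T \right)} = -2 + \frac{\left(J + T\right) + J T}{3} = -2 + \frac{J + T + J T}{3} = -2 + \left(\frac{J}{3} + \frac{T}{3} + \frac{J T}{3}\right) = -2 + \frac{J}{3} + \frac{T}{3} + \frac{J T}{3}$)
$F{\left(x,D \right)} = 0$ ($F{\left(x,D \right)} = - \frac{x - x}{8} = \left(- \frac{1}{8}\right) 0 = 0$)
$S = -8$ ($S = 0 - 8 = -8$)
$\left(F{\left(w{\left(R{\left(-5 \right)},1 \right)},N \right)} + S\right)^{2} = \left(0 - 8\right)^{2} = \left(-8\right)^{2} = 64$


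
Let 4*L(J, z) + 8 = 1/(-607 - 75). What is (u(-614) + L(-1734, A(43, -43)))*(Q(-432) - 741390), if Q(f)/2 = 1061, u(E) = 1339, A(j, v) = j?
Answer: -674089512695/682 ≈ -9.8840e+8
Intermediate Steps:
L(J, z) = -5457/2728 (L(J, z) = -2 + 1/(4*(-607 - 75)) = -2 + (¼)/(-682) = -2 + (¼)*(-1/682) = -2 - 1/2728 = -5457/2728)
Q(f) = 2122 (Q(f) = 2*1061 = 2122)
(u(-614) + L(-1734, A(43, -43)))*(Q(-432) - 741390) = (1339 - 5457/2728)*(2122 - 741390) = (3647335/2728)*(-739268) = -674089512695/682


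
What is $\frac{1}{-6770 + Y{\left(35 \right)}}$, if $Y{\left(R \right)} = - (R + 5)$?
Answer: $- \frac{1}{6810} \approx -0.00014684$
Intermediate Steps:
$Y{\left(R \right)} = -5 - R$ ($Y{\left(R \right)} = - (5 + R) = -5 - R$)
$\frac{1}{-6770 + Y{\left(35 \right)}} = \frac{1}{-6770 - 40} = \frac{1}{-6810} = - \frac{1}{6810}$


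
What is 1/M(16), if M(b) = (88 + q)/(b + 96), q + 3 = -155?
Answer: -8/5 ≈ -1.6000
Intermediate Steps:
q = -158 (q = -3 - 155 = -158)
M(b) = -70/(96 + b) (M(b) = (88 - 158)/(b + 96) = -70/(96 + b))
1/M(16) = 1/(-70/(96 + 16)) = 1/(-70/112) = 1/(-70*1/112) = 1/(-5/8) = -8/5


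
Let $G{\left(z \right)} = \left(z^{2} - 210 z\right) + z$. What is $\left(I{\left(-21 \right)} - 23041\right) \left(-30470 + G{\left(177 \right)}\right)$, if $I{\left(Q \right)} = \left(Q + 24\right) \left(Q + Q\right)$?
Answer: $837116378$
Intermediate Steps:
$G{\left(z \right)} = z^{2} - 209 z$
$I{\left(Q \right)} = 2 Q \left(24 + Q\right)$ ($I{\left(Q \right)} = \left(24 + Q\right) 2 Q = 2 Q \left(24 + Q\right)$)
$\left(I{\left(-21 \right)} - 23041\right) \left(-30470 + G{\left(177 \right)}\right) = \left(2 \left(-21\right) \left(24 - 21\right) - 23041\right) \left(-30470 + 177 \left(-209 + 177\right)\right) = \left(2 \left(-21\right) 3 - 23041\right) \left(-30470 + 177 \left(-32\right)\right) = \left(-126 - 23041\right) \left(-30470 - 5664\right) = \left(-23167\right) \left(-36134\right) = 837116378$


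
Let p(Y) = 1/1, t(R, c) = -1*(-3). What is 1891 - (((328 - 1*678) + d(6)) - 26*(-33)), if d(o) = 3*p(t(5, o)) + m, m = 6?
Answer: 1374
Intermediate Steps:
t(R, c) = 3
p(Y) = 1
d(o) = 9 (d(o) = 3*1 + 6 = 3 + 6 = 9)
1891 - (((328 - 1*678) + d(6)) - 26*(-33)) = 1891 - (((328 - 1*678) + 9) - 26*(-33)) = 1891 - (((328 - 678) + 9) + 858) = 1891 - ((-350 + 9) + 858) = 1891 - (-341 + 858) = 1891 - 1*517 = 1891 - 517 = 1374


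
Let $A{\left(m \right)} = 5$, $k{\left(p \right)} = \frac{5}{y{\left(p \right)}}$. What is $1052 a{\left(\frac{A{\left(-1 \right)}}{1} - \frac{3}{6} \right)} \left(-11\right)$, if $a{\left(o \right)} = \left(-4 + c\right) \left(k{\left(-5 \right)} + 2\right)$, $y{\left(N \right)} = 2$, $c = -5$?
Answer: $468666$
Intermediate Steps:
$k{\left(p \right)} = \frac{5}{2}$
$a{\left(o \right)} = - \frac{81}{2}$ ($a{\left(o \right)} = \left(-4 - 5\right) \left(\frac{5}{2} + 2\right) = \left(-9\right) \frac{9}{2} = - \frac{81}{2}$)
$1052 a{\left(\frac{A{\left(-1 \right)}}{1} - \frac{3}{6} \right)} \left(-11\right) = 1052 \left(\left(- \frac{81}{2}\right) \left(-11\right)\right) = 1052 \cdot \frac{891}{2} = 468666$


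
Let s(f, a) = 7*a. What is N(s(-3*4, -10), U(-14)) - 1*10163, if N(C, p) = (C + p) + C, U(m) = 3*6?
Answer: -10285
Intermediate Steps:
U(m) = 18
N(C, p) = p + 2*C
N(s(-3*4, -10), U(-14)) - 1*10163 = (18 + 2*(7*(-10))) - 1*10163 = (18 + 2*(-70)) - 10163 = (18 - 140) - 10163 = -122 - 10163 = -10285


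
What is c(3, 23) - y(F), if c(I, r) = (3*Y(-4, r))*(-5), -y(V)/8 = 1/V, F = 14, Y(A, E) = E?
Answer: -2411/7 ≈ -344.43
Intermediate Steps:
y(V) = -8/V
c(I, r) = -15*r (c(I, r) = (3*r)*(-5) = -15*r)
c(3, 23) - y(F) = -15*23 - (-8)/14 = -345 - (-8)/14 = -345 - 1*(-4/7) = -345 + 4/7 = -2411/7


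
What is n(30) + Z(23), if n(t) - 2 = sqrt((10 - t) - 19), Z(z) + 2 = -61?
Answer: -61 + I*sqrt(39) ≈ -61.0 + 6.245*I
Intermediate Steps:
Z(z) = -63 (Z(z) = -2 - 61 = -63)
n(t) = 2 + sqrt(-9 - t) (n(t) = 2 + sqrt((10 - t) - 19) = 2 + sqrt(-9 - t))
n(30) + Z(23) = (2 + sqrt(-9 - 1*30)) - 63 = (2 + sqrt(-9 - 30)) - 63 = (2 + sqrt(-39)) - 63 = (2 + I*sqrt(39)) - 63 = -61 + I*sqrt(39)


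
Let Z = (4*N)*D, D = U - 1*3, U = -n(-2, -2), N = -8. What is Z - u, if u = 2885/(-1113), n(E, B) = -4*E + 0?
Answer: 394661/1113 ≈ 354.59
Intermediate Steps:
n(E, B) = -4*E
U = -8 (U = -(-4)*(-2) = -1*8 = -8)
D = -11 (D = -8 - 1*3 = -8 - 3 = -11)
u = -2885/1113 (u = 2885*(-1/1113) = -2885/1113 ≈ -2.5921)
Z = 352 (Z = (4*(-8))*(-11) = -32*(-11) = 352)
Z - u = 352 - 1*(-2885/1113) = 352 + 2885/1113 = 394661/1113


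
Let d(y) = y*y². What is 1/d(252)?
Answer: 1/16003008 ≈ 6.2488e-8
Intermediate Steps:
d(y) = y³
1/d(252) = 1/(252³) = 1/16003008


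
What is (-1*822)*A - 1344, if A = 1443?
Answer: -1187490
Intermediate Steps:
(-1*822)*A - 1344 = -1*822*1443 - 1344 = -822*1443 - 1344 = -1186146 - 1344 = -1187490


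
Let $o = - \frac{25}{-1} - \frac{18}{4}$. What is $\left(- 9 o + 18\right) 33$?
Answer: $- \frac{10989}{2} \approx -5494.5$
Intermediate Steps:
$o = \frac{41}{2}$ ($o = \left(-25\right) \left(-1\right) - \frac{9}{2} = 25 - \frac{9}{2} = \frac{41}{2} \approx 20.5$)
$\left(- 9 o + 18\right) 33 = \left(\left(-9\right) \frac{41}{2} + 18\right) 33 = \left(- \frac{369}{2} + 18\right) 33 = \left(- \frac{333}{2}\right) 33 = - \frac{10989}{2}$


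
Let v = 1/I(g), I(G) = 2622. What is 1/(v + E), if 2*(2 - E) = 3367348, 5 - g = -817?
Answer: -2622/4414587983 ≈ -5.9394e-7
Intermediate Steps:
g = 822 (g = 5 - 1*(-817) = 5 + 817 = 822)
E = -1683672 (E = 2 - ½*3367348 = 2 - 1683674 = -1683672)
v = 1/2622 ≈ 0.00038139
1/(v + E) = 1/(1/2622 - 1683672) = 1/(-4414587983/2622) = -2622/4414587983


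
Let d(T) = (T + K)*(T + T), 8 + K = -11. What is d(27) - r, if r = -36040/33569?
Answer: 14537848/33569 ≈ 433.07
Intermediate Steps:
K = -19 (K = -8 - 11 = -19)
r = -36040/33569 (r = -36040*1/33569 = -36040/33569 ≈ -1.0736)
d(T) = 2*T*(-19 + T) (d(T) = (T - 19)*(T + T) = (-19 + T)*(2*T) = 2*T*(-19 + T))
d(27) - r = 2*27*(-19 + 27) - 1*(-36040/33569) = 2*27*8 + 36040/33569 = 432 + 36040/33569 = 14537848/33569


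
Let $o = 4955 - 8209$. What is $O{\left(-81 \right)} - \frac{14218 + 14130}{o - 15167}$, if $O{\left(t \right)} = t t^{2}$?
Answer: $- \frac{9789646313}{18421} \approx -5.3144 \cdot 10^{5}$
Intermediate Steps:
$o = -3254$ ($o = 4955 - 8209 = -3254$)
$O{\left(t \right)} = t^{3}$
$O{\left(-81 \right)} - \frac{14218 + 14130}{o - 15167} = \left(-81\right)^{3} - \frac{14218 + 14130}{-3254 - 15167} = -531441 - \frac{28348}{-18421} = -531441 - 28348 \left(- \frac{1}{18421}\right) = -531441 - - \frac{28348}{18421} = -531441 + \frac{28348}{18421} = - \frac{9789646313}{18421}$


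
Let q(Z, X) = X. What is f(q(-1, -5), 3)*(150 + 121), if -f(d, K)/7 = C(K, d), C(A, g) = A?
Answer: -5691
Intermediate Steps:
f(d, K) = -7*K
f(q(-1, -5), 3)*(150 + 121) = (-7*3)*(150 + 121) = -21*271 = -5691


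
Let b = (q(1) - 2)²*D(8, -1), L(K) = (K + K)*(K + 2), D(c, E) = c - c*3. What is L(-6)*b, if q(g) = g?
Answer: -768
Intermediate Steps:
D(c, E) = -2*c (D(c, E) = c - 3*c = -2*c)
L(K) = 2*K*(2 + K) (L(K) = (2*K)*(2 + K) = 2*K*(2 + K))
b = -16 (b = (1 - 2)²*(-2*8) = (-1)²*(-16) = 1*(-16) = -16)
L(-6)*b = (2*(-6)*(2 - 6))*(-16) = (2*(-6)*(-4))*(-16) = 48*(-16) = -768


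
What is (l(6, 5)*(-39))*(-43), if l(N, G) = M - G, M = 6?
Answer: 1677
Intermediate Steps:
l(N, G) = 6 - G
(l(6, 5)*(-39))*(-43) = ((6 - 1*5)*(-39))*(-43) = ((6 - 5)*(-39))*(-43) = (1*(-39))*(-43) = -39*(-43) = 1677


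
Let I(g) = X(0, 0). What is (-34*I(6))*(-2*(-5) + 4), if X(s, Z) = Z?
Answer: 0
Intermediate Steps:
I(g) = 0
(-34*I(6))*(-2*(-5) + 4) = (-34*0)*(-2*(-5) + 4) = 0*(10 + 4) = 0*14 = 0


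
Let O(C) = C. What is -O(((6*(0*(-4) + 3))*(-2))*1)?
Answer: 36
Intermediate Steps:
-O(((6*(0*(-4) + 3))*(-2))*1) = -(6*(0*(-4) + 3))*(-2) = -(6*(0 + 3))*(-2) = -(6*3)*(-2) = -18*(-2) = -(-36) = -1*(-36) = 36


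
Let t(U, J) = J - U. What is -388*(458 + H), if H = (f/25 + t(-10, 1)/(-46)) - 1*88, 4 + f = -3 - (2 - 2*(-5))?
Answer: -82324094/575 ≈ -1.4317e+5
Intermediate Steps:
f = -19 (f = -4 + (-3 - (2 - 2*(-5))) = -4 + (-3 - (2 + 10)) = -4 + (-3 - 1*12) = -4 + (-3 - 12) = -4 - 15 = -19)
H = -102349/1150 (H = (-19/25 + (1 - 1*(-10))/(-46)) - 1*88 = (-19*1/25 + (1 + 10)*(-1/46)) - 88 = (-19/25 + 11*(-1/46)) - 88 = (-19/25 - 11/46) - 88 = -1149/1150 - 88 = -102349/1150 ≈ -88.999)
-388*(458 + H) = -388*(458 - 102349/1150) = -388*424351/1150 = -82324094/575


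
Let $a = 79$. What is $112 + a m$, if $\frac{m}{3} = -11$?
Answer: $-2495$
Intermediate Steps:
$m = -33$ ($m = 3 \left(-11\right) = -33$)
$112 + a m = 112 + 79 \left(-33\right) = 112 - 2607 = -2495$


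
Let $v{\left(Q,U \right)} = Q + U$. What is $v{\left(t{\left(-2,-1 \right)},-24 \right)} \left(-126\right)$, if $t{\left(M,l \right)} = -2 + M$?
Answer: $3528$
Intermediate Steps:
$v{\left(t{\left(-2,-1 \right)},-24 \right)} \left(-126\right) = \left(\left(-2 - 2\right) - 24\right) \left(-126\right) = \left(-4 - 24\right) \left(-126\right) = \left(-28\right) \left(-126\right) = 3528$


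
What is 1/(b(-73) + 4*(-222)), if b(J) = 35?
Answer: -1/853 ≈ -0.0011723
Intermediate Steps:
1/(b(-73) + 4*(-222)) = 1/(35 + 4*(-222)) = 1/(35 - 888) = 1/(-853) = -1/853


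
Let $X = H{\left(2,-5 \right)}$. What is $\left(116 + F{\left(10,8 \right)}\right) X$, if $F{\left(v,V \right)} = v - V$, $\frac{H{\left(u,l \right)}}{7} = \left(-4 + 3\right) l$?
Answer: $4130$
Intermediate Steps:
$H{\left(u,l \right)} = - 7 l$ ($H{\left(u,l \right)} = 7 \left(-4 + 3\right) l = 7 \left(- l\right) = - 7 l$)
$X = 35$ ($X = \left(-7\right) \left(-5\right) = 35$)
$\left(116 + F{\left(10,8 \right)}\right) X = \left(116 + \left(10 - 8\right)\right) 35 = \left(116 + 2\right) 35 = 118 \cdot 35 = 4130$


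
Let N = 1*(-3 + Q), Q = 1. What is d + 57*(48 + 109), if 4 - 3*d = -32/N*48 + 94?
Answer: 8663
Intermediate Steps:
N = -2 (N = 1*(-3 + 1) = 1*(-2) = -2)
d = -286 (d = 4/3 - (-32/(-2)*48 + 94)/3 = 4/3 - (-32*(-1/2)*48 + 94)/3 = 4/3 - (16*48 + 94)/3 = 4/3 - (768 + 94)/3 = 4/3 - 1/3*862 = 4/3 - 862/3 = -286)
d + 57*(48 + 109) = -286 + 57*(48 + 109) = -286 + 57*157 = -286 + 8949 = 8663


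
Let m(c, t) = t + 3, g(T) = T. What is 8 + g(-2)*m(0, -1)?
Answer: 4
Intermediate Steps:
m(c, t) = 3 + t
8 + g(-2)*m(0, -1) = 8 - 2*(3 - 1) = 8 - 2*2 = 8 - 4 = 4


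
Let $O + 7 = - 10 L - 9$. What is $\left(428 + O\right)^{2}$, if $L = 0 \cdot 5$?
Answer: $169744$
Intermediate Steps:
$L = 0$
$O = -16$ ($O = -7 - 9 = -16$)
$\left(428 + O\right)^{2} = \left(428 - 16\right)^{2} = 412^{2} = 169744$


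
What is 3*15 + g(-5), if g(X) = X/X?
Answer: 46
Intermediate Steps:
g(X) = 1
3*15 + g(-5) = 3*15 + 1 = 45 + 1 = 46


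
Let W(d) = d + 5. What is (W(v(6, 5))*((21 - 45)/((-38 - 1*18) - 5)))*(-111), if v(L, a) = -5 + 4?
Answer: -10656/61 ≈ -174.69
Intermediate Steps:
v(L, a) = -1
W(d) = 5 + d
(W(v(6, 5))*((21 - 45)/((-38 - 1*18) - 5)))*(-111) = ((5 - 1)*((21 - 45)/((-38 - 1*18) - 5)))*(-111) = (4*(-24/((-38 - 18) - 5)))*(-111) = (4*(-24/(-56 - 5)))*(-111) = (4*(-24/(-61)))*(-111) = (4*(-24*(-1/61)))*(-111) = (4*(24/61))*(-111) = (96/61)*(-111) = -10656/61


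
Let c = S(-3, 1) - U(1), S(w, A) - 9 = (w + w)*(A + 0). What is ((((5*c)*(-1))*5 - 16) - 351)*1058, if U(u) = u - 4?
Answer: -546986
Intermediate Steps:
U(u) = -4 + u
S(w, A) = 9 + 2*A*w (S(w, A) = 9 + (w + w)*(A + 0) = 9 + (2*w)*A = 9 + 2*A*w)
c = 6 (c = (9 + 2*1*(-3)) - (-4 + 1) = (9 - 6) - 1*(-3) = 3 + 3 = 6)
((((5*c)*(-1))*5 - 16) - 351)*1058 = ((((5*6)*(-1))*5 - 16) - 351)*1058 = (((30*(-1))*5 - 16) - 351)*1058 = ((-30*5 - 16) - 351)*1058 = ((-150 - 16) - 351)*1058 = (-166 - 351)*1058 = -517*1058 = -546986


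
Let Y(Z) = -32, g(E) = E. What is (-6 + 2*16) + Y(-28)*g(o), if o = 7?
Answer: -198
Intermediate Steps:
(-6 + 2*16) + Y(-28)*g(o) = (-6 + 2*16) - 32*7 = (-6 + 32) - 224 = 26 - 224 = -198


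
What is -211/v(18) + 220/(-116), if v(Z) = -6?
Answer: 5789/174 ≈ 33.270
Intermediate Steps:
-211/v(18) + 220/(-116) = -211/(-6) + 220/(-116) = -211*(-1/6) + 220*(-1/116) = 211/6 - 55/29 = 5789/174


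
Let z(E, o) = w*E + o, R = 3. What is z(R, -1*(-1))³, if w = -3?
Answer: -512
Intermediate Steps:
z(E, o) = o - 3*E (z(E, o) = -3*E + o = o - 3*E)
z(R, -1*(-1))³ = (-1*(-1) - 3*3)³ = (1 - 9)³ = (-8)³ = -512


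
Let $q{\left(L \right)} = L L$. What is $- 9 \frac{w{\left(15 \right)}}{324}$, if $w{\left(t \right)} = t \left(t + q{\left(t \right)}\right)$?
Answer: $-100$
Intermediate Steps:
$q{\left(L \right)} = L^{2}$
$w{\left(t \right)} = t \left(t + t^{2}\right)$
$- 9 \frac{w{\left(15 \right)}}{324} = - 9 \frac{15^{2} \left(1 + 15\right)}{324} = - 9 \cdot 225 \cdot 16 \cdot \frac{1}{324} = - 9 \cdot 3600 \cdot \frac{1}{324} = \left(-9\right) \frac{100}{9} = -100$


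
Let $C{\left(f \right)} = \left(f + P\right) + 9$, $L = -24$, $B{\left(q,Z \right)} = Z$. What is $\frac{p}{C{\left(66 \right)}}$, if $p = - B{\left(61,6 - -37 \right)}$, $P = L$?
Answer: $- \frac{43}{51} \approx -0.84314$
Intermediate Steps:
$P = -24$
$p = -43$ ($p = - (6 - -37) = - (6 + 37) = \left(-1\right) 43 = -43$)
$C{\left(f \right)} = -15 + f$ ($C{\left(f \right)} = \left(f - 24\right) + 9 = \left(-24 + f\right) + 9 = -15 + f$)
$\frac{p}{C{\left(66 \right)}} = - \frac{43}{-15 + 66} = - \frac{43}{51}$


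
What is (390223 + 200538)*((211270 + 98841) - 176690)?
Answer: 78819923381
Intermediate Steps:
(390223 + 200538)*((211270 + 98841) - 176690) = 590761*(310111 - 176690) = 590761*133421 = 78819923381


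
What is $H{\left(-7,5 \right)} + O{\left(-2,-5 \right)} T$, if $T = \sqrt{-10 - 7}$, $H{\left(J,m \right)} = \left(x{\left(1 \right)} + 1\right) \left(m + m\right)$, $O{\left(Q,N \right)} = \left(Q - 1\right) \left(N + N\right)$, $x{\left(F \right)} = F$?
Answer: $20 + 30 i \sqrt{17} \approx 20.0 + 123.69 i$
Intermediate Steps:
$O{\left(Q,N \right)} = 2 N \left(-1 + Q\right)$ ($O{\left(Q,N \right)} = \left(-1 + Q\right) 2 N = 2 N \left(-1 + Q\right)$)
$H{\left(J,m \right)} = 4 m$ ($H{\left(J,m \right)} = \left(1 + 1\right) \left(m + m\right) = 2 \cdot 2 m = 4 m$)
$T = i \sqrt{17}$ ($T = \sqrt{-17} = i \sqrt{17} \approx 4.1231 i$)
$H{\left(-7,5 \right)} + O{\left(-2,-5 \right)} T = 4 \cdot 5 + 2 \left(-5\right) \left(-1 - 2\right) i \sqrt{17} = 20 + 2 \left(-5\right) \left(-3\right) i \sqrt{17} = 20 + 30 i \sqrt{17}$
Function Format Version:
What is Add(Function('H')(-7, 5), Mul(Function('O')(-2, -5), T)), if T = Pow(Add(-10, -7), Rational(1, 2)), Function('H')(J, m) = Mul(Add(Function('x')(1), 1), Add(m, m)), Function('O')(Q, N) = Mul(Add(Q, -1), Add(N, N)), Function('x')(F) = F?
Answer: Add(20, Mul(30, I, Pow(17, Rational(1, 2)))) ≈ Add(20.000, Mul(123.69, I))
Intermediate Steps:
Function('O')(Q, N) = Mul(2, N, Add(-1, Q)) (Function('O')(Q, N) = Mul(Add(-1, Q), Mul(2, N)) = Mul(2, N, Add(-1, Q)))
Function('H')(J, m) = Mul(4, m) (Function('H')(J, m) = Mul(Add(1, 1), Add(m, m)) = Mul(2, Mul(2, m)) = Mul(4, m))
T = Mul(I, Pow(17, Rational(1, 2))) (T = Pow(-17, Rational(1, 2)) = Mul(I, Pow(17, Rational(1, 2))) ≈ Mul(4.1231, I))
Add(Function('H')(-7, 5), Mul(Function('O')(-2, -5), T)) = Add(Mul(4, 5), Mul(Mul(2, -5, Add(-1, -2)), Mul(I, Pow(17, Rational(1, 2))))) = Add(20, Mul(Mul(2, -5, -3), Mul(I, Pow(17, Rational(1, 2))))) = Add(20, Mul(30, Mul(I, Pow(17, Rational(1, 2))))) = Add(20, Mul(30, I, Pow(17, Rational(1, 2))))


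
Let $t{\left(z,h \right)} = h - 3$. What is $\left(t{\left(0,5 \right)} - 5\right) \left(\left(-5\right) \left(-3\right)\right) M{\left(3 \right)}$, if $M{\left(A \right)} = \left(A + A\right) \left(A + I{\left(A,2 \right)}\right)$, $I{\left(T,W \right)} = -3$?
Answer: $0$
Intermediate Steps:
$t{\left(z,h \right)} = -3 + h$
$M{\left(A \right)} = 2 A \left(-3 + A\right)$ ($M{\left(A \right)} = \left(A + A\right) \left(A - 3\right) = 2 A \left(-3 + A\right)$)
$\left(t{\left(0,5 \right)} - 5\right) \left(\left(-5\right) \left(-3\right)\right) M{\left(3 \right)} = \left(\left(-3 + 5\right) - 5\right) \left(\left(-5\right) \left(-3\right)\right) 2 \cdot 3 \left(-3 + 3\right) = \left(2 - 5\right) 15 \cdot 2 \cdot 3 \cdot 0 = \left(-3\right) 15 \cdot 0 = \left(-45\right) 0 = 0$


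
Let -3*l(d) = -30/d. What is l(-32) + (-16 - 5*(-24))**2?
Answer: 173051/16 ≈ 10816.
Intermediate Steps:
l(d) = 10/d (l(d) = -(-10)/d = 10/d)
l(-32) + (-16 - 5*(-24))**2 = 10/(-32) + (-16 - 5*(-24))**2 = 10*(-1/32) + (-16 + 120)**2 = -5/16 + 104**2 = -5/16 + 10816 = 173051/16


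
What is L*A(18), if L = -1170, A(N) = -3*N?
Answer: 63180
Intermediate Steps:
L*A(18) = -(-3510)*18 = -1170*(-54) = 63180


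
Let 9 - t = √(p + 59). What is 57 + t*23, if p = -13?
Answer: 264 - 23*√46 ≈ 108.01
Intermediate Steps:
t = 9 - √46 (t = 9 - √(-13 + 59) = 9 - √46 ≈ 2.2177)
57 + t*23 = 57 + (9 - √46)*23 = 57 + (207 - 23*√46) = 264 - 23*√46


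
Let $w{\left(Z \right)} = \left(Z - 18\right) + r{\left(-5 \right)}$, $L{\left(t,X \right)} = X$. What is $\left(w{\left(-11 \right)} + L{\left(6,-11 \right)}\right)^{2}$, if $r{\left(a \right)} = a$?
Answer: $2025$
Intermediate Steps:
$w{\left(Z \right)} = -23 + Z$ ($w{\left(Z \right)} = \left(Z - 18\right) - 5 = \left(-18 + Z\right) - 5 = -23 + Z$)
$\left(w{\left(-11 \right)} + L{\left(6,-11 \right)}\right)^{2} = \left(\left(-23 - 11\right) - 11\right)^{2} = \left(-34 - 11\right)^{2} = \left(-45\right)^{2} = 2025$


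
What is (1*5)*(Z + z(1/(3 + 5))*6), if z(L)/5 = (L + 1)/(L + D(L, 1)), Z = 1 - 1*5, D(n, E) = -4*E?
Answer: -1970/31 ≈ -63.548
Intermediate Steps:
Z = -4 (Z = 1 - 5 = -4)
z(L) = 5*(1 + L)/(-4 + L) (z(L) = 5*((L + 1)/(L - 4*1)) = 5*((1 + L)/(L - 4)) = 5*((1 + L)/(-4 + L)) = 5*(1 + L)/(-4 + L))
(1*5)*(Z + z(1/(3 + 5))*6) = (1*5)*(-4 + (5*(1 + 1/(3 + 5))/(-4 + 1/(3 + 5)))*6) = 5*(-4 + (5*(1 + 1/8)/(-4 + 1/8))*6) = 5*(-4 + (5*(1 + ⅛)/(-4 + ⅛))*6) = 5*(-4 + (5*(9/8)/(-31/8))*6) = 5*(-4 + (5*(-8/31)*(9/8))*6) = 5*(-4 - 45/31*6) = 5*(-4 - 270/31) = 5*(-394/31) = -1970/31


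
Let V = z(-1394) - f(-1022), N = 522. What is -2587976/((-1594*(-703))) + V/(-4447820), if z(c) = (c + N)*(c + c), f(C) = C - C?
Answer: -1779392331684/623018378905 ≈ -2.8561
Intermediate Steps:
f(C) = 0
z(c) = 2*c*(522 + c) (z(c) = (c + 522)*(c + c) = (522 + c)*(2*c) = 2*c*(522 + c))
V = 2431136 (V = 2*(-1394)*(522 - 1394) - 1*0 = 2*(-1394)*(-872) + 0 = 2431136 + 0 = 2431136)
-2587976/((-1594*(-703))) + V/(-4447820) = -2587976/((-1594*(-703))) + 2431136/(-4447820) = -2587976/1120582 + 2431136*(-1/4447820) = -2587976*1/1120582 - 607784/1111955 = -1293988/560291 - 607784/1111955 = -1779392331684/623018378905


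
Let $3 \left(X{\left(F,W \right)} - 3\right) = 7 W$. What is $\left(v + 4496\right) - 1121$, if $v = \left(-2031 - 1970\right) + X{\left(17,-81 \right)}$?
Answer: $-812$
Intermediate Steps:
$X{\left(F,W \right)} = 3 + \frac{7 W}{3}$
$v = -4187$ ($v = \left(-2031 - 1970\right) + \left(3 + \frac{7}{3} \left(-81\right)\right) = -4001 + \left(3 - 189\right) = -4001 - 186 = -4187$)
$\left(v + 4496\right) - 1121 = \left(-4187 + 4496\right) - 1121 = 309 - 1121 = -812$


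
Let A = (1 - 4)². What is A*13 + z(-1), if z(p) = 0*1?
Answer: 117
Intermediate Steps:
z(p) = 0
A = 9 (A = (-3)² = 9)
A*13 + z(-1) = 9*13 + 0 = 117 + 0 = 117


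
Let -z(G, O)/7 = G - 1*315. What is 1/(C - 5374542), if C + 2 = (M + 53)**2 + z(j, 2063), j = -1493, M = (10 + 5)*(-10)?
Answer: -1/5352479 ≈ -1.8683e-7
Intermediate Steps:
M = -150 (M = 15*(-10) = -150)
z(G, O) = 2205 - 7*G (z(G, O) = -7*(G - 1*315) = -7*(G - 315) = -7*(-315 + G) = 2205 - 7*G)
C = 22063 (C = -2 + ((-150 + 53)**2 + (2205 - 7*(-1493))) = -2 + ((-97)**2 + (2205 + 10451)) = -2 + (9409 + 12656) = -2 + 22065 = 22063)
1/(C - 5374542) = 1/(22063 - 5374542) = 1/(-5352479) = -1/5352479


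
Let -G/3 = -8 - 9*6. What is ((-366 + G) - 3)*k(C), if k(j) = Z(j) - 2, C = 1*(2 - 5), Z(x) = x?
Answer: 915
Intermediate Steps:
G = 186 (G = -3*(-8 - 9*6) = -3*(-8 - 54) = -3*(-62) = 186)
C = -3 (C = 1*(-3) = -3)
k(j) = -2 + j (k(j) = j - 2 = -2 + j)
((-366 + G) - 3)*k(C) = ((-366 + 186) - 3)*(-2 - 3) = (-180 - 3)*(-5) = -183*(-5) = 915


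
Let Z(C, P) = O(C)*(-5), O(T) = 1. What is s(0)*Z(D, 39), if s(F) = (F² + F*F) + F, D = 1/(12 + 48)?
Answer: 0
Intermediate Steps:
D = 1/60 ≈ 0.016667
s(F) = F + 2*F² (s(F) = (F² + F²) + F = 2*F² + F = F + 2*F²)
Z(C, P) = -5 (Z(C, P) = 1*(-5) = -5)
s(0)*Z(D, 39) = (0*(1 + 2*0))*(-5) = (0*(1 + 0))*(-5) = (0*1)*(-5) = 0*(-5) = 0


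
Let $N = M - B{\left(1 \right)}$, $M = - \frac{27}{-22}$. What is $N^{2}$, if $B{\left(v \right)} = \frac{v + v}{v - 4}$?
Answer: $\frac{15625}{4356} \approx 3.587$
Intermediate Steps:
$M = \frac{27}{22}$ ($M = \left(-27\right) \left(- \frac{1}{22}\right) = \frac{27}{22} \approx 1.2273$)
$B{\left(v \right)} = \frac{2 v}{-4 + v}$
$N = \frac{125}{66}$ ($N = \frac{27}{22} - 2 \cdot 1 \frac{1}{-4 + 1} = \frac{27}{22} - 2 \cdot 1 \frac{1}{-3} = \frac{27}{22} - 2 \cdot 1 \left(- \frac{1}{3}\right) = \frac{27}{22} - - \frac{2}{3} = \frac{27}{22} + \frac{2}{3} = \frac{125}{66} \approx 1.8939$)
$N^{2} = \left(\frac{125}{66}\right)^{2} = \frac{15625}{4356}$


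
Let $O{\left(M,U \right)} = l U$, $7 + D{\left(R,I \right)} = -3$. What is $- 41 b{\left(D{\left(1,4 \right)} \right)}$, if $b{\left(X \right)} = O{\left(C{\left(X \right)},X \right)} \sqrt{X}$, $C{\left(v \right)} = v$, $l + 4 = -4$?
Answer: $- 3280 i \sqrt{10} \approx - 10372.0 i$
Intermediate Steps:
$l = -8$ ($l = -4 - 4 = -8$)
$D{\left(R,I \right)} = -10$ ($D{\left(R,I \right)} = -7 - 3 = -10$)
$O{\left(M,U \right)} = - 8 U$
$b{\left(X \right)} = - 8 X^{\frac{3}{2}}$ ($b{\left(X \right)} = - 8 X \sqrt{X} = - 8 X^{\frac{3}{2}}$)
$- 41 b{\left(D{\left(1,4 \right)} \right)} = - 41 \left(- 8 \left(-10\right)^{\frac{3}{2}}\right) = - 41 \left(- 8 \left(- 10 i \sqrt{10}\right)\right) = - 41 \cdot 80 i \sqrt{10} = - 3280 i \sqrt{10}$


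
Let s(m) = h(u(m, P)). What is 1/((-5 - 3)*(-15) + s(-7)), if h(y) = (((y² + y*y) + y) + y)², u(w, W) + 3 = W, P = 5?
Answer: 1/264 ≈ 0.0037879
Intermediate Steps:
u(w, W) = -3 + W
h(y) = (2*y + 2*y²)² (h(y) = (((y² + y²) + y) + y)² = ((2*y² + y) + y)² = ((y + 2*y²) + y)² = (2*y + 2*y²)²)
s(m) = 144 (s(m) = 4*(-3 + 5)²*(1 + (-3 + 5))² = 4*2²*(1 + 2)² = 4*4*3² = 4*4*9 = 144)
1/((-5 - 3)*(-15) + s(-7)) = 1/((-5 - 3)*(-15) + 144) = 1/(-8*(-15) + 144) = 1/(120 + 144) = 1/264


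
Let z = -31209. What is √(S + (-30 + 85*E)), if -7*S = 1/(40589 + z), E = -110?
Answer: I*√206323418335/4690 ≈ 96.85*I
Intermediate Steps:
S = -1/65660 (S = -1/(7*(40589 - 31209)) = -⅐/9380 = -⅐*1/9380 = -1/65660 ≈ -1.5230e-5)
√(S + (-30 + 85*E)) = √(-1/65660 + (-30 + 85*(-110))) = √(-1/65660 + (-30 - 9350)) = √(-1/65660 - 9380) = √(-615890801/65660) = I*√206323418335/4690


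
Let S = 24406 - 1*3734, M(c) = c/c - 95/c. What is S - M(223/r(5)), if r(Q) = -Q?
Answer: 4609158/223 ≈ 20669.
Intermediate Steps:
M(c) = 1 - 95/c
S = 20672 (S = 24406 - 3734 = 20672)
S - M(223/r(5)) = 20672 - (-95 + 223/((-1*5)))/(223/((-1*5))) = 20672 - (-95 + 223/(-5))/(223/(-5)) = 20672 - (-95 + 223*(-⅕))/(223*(-⅕)) = 20672 - (-95 - 223/5)/(-223/5) = 20672 - (-5)*(-698)/(223*5) = 20672 - 1*698/223 = 20672 - 698/223 = 4609158/223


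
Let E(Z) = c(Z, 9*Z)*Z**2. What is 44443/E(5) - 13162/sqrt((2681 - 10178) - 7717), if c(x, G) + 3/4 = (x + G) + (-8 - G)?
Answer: -177772/375 + 6581*I*sqrt(15214)/7607 ≈ -474.06 + 106.71*I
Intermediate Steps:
c(x, G) = -35/4 + x (c(x, G) = -3/4 + ((x + G) + (-8 - G)) = -3/4 + ((G + x) + (-8 - G)) = -3/4 + (-8 + x) = -35/4 + x)
E(Z) = Z**2*(-35/4 + Z) (E(Z) = (-35/4 + Z)*Z**2 = Z**2*(-35/4 + Z))
44443/E(5) - 13162/sqrt((2681 - 10178) - 7717) = 44443/((5**2*(-35/4 + 5))) - 13162/sqrt((2681 - 10178) - 7717) = 44443/((25*(-15/4))) - 13162/sqrt(-7497 - 7717) = 44443/(-375/4) - 13162*(-I*sqrt(15214)/15214) = 44443*(-4/375) - 13162*(-I*sqrt(15214)/15214) = -177772/375 - (-6581)*I*sqrt(15214)/7607 = -177772/375 + 6581*I*sqrt(15214)/7607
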